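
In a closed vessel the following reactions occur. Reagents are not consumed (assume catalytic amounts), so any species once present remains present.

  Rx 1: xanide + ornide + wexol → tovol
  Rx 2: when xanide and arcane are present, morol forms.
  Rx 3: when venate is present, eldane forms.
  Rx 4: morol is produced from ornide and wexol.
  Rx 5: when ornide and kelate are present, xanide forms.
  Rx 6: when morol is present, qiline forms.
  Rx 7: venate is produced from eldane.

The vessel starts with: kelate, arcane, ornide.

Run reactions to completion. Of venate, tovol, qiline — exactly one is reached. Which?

ornide and kelate present → xanide forms (Rx 5).
xanide and arcane present → morol forms (Rx 2).
morol present → qiline forms (Rx 6).
venate would need eldane (Rx 7), but eldane never forms. tovol would need xanide, ornide, and wexol (Rx 1), but wexol never forms.

qiline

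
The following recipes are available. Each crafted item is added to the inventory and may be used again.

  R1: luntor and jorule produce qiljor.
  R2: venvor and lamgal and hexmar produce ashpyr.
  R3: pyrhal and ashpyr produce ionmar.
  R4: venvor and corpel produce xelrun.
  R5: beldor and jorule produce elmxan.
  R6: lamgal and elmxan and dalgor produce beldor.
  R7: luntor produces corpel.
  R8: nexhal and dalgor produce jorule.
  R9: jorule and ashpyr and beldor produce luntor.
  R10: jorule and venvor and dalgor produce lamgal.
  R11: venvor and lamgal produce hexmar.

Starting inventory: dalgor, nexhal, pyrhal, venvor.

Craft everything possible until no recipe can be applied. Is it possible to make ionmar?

Yes

nexhal and dalgor → jorule (R8).
Using R10, jorule, venvor, and dalgor make lamgal.
venvor and lamgal → hexmar (R11).
venvor and lamgal and hexmar → ashpyr (R2).
pyrhal and ashpyr → ionmar (R3).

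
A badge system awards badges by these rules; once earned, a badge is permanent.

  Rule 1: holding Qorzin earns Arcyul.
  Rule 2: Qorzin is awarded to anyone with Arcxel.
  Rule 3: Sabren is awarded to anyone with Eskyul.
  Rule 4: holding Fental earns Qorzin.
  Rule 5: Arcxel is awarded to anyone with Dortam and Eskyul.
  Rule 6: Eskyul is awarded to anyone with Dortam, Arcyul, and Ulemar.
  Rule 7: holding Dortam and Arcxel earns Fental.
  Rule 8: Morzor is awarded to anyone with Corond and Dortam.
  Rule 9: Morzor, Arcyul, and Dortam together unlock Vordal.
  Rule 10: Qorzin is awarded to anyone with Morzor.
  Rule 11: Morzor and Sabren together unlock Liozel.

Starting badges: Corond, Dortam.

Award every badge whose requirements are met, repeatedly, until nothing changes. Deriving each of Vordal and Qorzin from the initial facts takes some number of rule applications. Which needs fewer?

Qorzin

Qorzin: With Corond and Dortam, Morzor is earned (Rule 8). With Morzor, Qorzin is earned (Rule 10). [2 rule applications]
Vordal: With Corond and Dortam, Morzor is earned (Rule 8). With Morzor, Qorzin is earned (Rule 10). With Qorzin, Arcyul is earned (Rule 1). With Morzor, Arcyul, and Dortam, Vordal is earned (Rule 9). [4 rule applications]
Qorzin needs fewer.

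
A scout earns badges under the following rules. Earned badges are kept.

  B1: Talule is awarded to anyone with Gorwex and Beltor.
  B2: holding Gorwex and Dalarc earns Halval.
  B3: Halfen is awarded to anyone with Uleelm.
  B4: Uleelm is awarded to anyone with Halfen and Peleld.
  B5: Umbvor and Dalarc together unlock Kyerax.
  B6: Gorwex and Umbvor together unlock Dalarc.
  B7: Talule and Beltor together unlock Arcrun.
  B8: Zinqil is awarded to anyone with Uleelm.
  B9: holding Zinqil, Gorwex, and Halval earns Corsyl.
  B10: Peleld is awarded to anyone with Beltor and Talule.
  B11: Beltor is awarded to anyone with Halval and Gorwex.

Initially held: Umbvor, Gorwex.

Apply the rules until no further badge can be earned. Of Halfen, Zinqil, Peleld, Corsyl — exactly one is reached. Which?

With Gorwex and Umbvor, Dalarc is earned (B6).
With Gorwex and Dalarc, Halval is earned (B2).
With Halval and Gorwex, Beltor is earned (B11).
With Gorwex and Beltor, Talule is earned (B1).
With Beltor and Talule, Peleld is earned (B10).
Corsyl would need Zinqil, Gorwex, and Halval (B9), but Zinqil is never earned. Zinqil would need Uleelm (B8), but Uleelm is never earned. Halfen would need Uleelm (B3), but Uleelm is never earned.

Peleld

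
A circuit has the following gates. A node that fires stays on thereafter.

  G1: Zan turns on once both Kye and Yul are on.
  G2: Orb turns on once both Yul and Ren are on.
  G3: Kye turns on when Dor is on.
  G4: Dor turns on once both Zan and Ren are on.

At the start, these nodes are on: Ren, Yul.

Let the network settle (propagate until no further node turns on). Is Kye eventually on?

Kye would need Dor (G3), but Dor never turns on.

No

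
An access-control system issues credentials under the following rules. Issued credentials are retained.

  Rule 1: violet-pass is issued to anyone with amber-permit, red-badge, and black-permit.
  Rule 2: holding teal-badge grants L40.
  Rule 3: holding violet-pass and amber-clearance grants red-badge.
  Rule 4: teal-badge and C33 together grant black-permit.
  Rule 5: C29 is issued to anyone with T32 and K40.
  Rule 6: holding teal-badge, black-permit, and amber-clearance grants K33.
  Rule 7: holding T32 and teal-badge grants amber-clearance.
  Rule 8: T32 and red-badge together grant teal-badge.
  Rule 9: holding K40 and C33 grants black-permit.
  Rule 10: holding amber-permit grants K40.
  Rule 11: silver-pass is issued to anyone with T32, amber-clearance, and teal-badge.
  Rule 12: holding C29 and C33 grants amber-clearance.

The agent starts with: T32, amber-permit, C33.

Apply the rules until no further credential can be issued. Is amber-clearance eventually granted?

Holding amber-permit grants K40 (Rule 10).
Holding T32 and K40 grants C29 (Rule 5).
Holding C29 and C33 grants amber-clearance (Rule 12).

Yes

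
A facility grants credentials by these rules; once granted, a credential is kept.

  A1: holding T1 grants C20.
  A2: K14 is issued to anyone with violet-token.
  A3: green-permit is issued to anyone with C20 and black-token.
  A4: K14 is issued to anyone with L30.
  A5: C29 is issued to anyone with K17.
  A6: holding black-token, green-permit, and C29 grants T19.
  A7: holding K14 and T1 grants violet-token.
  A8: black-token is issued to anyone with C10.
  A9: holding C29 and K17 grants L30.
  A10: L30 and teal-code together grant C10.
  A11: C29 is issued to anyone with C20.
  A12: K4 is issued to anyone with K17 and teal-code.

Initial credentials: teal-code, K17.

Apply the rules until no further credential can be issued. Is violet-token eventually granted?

violet-token would need K14 and T1 (A7), but T1 is never granted.

No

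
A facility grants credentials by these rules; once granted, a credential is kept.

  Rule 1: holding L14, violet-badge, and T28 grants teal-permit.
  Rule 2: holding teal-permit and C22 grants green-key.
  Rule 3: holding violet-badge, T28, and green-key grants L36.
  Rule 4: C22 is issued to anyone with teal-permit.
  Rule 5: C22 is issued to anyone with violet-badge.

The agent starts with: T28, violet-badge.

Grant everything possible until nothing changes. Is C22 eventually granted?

Yes

Holding violet-badge grants C22 (Rule 5).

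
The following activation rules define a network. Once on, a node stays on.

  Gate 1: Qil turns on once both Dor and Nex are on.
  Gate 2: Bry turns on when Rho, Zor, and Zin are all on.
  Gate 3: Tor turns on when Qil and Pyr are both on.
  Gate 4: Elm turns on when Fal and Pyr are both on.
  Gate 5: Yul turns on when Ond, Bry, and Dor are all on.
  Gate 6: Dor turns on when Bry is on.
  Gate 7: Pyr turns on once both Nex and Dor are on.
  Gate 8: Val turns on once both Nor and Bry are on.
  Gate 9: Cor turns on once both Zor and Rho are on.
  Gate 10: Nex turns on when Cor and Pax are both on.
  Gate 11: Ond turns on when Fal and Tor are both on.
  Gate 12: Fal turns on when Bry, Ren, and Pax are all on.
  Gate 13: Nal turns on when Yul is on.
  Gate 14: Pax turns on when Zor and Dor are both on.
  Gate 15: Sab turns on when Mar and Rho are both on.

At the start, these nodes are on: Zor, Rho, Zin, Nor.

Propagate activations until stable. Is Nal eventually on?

Nal would need Yul (Gate 13), but Yul never turns on.

No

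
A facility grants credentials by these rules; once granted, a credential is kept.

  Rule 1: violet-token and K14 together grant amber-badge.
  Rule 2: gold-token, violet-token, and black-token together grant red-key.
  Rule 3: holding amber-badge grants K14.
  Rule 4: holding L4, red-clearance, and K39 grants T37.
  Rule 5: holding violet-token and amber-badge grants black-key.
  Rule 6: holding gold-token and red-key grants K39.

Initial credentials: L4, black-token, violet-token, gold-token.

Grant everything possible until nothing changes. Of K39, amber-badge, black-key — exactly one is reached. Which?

K39

Holding gold-token, violet-token, and black-token grants red-key (Rule 2).
Holding gold-token and red-key grants K39 (Rule 6).
black-key would need violet-token and amber-badge (Rule 5), but amber-badge is never granted. amber-badge would need violet-token and K14 (Rule 1), but K14 is never granted.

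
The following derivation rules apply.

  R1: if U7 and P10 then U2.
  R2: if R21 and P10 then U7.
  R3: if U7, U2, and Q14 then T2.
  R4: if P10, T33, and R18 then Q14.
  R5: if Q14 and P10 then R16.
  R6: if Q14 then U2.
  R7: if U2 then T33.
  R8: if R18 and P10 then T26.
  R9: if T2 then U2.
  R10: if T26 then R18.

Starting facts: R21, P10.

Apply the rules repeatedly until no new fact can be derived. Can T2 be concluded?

No

T2 would need U7, U2, and Q14 (R3), but Q14 is never established.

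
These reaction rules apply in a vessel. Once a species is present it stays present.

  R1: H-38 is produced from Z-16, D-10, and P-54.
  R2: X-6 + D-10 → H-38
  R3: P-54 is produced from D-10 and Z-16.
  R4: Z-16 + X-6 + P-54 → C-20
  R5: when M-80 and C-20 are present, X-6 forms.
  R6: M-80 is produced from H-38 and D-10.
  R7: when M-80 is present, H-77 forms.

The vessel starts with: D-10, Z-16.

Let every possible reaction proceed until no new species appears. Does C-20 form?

No

C-20 would need Z-16, X-6, and P-54 (R4), but X-6 never forms.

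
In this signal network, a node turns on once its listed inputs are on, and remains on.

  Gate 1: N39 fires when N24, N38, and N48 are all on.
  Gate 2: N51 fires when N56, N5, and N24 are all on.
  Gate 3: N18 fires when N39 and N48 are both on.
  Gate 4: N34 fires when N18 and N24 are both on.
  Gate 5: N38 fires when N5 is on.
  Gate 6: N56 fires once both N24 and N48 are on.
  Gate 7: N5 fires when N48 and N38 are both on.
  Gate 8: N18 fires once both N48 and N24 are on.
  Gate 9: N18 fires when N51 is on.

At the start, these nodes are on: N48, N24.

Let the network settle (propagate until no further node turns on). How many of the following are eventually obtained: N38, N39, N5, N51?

N38 would need N5 (Gate 5), but N5 never turns on.
N39 would need N24, N38, and N48 (Gate 1), but N38 never turns on.
N5 would need N48 and N38 (Gate 7), but N38 never turns on.
N51 would need N56, N5, and N24 (Gate 2), but N5 never turns on.
None of the 4 are reached.

0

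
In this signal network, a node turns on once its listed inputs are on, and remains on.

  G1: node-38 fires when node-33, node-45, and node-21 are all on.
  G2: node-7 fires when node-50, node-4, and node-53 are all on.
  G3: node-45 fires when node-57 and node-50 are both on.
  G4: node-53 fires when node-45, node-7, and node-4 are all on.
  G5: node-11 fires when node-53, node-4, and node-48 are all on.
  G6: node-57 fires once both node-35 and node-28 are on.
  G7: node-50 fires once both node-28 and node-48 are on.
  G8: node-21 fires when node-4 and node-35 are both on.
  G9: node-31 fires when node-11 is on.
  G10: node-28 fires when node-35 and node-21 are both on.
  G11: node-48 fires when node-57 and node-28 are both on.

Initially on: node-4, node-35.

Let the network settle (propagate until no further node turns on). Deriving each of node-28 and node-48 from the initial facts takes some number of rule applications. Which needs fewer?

node-28

node-28: node-4 and node-35 are on, so node-21 fires (G8). node-35 and node-21 are on, so node-28 fires (G10). [2 rule applications]
node-48: node-4 and node-35 are on, so node-21 fires (G8). G10: node-35 and node-21 on → node-28 on. node-35 and node-28 are on, so node-57 fires (G6). G11: node-57 and node-28 on → node-48 on. [4 rule applications]
node-28 needs fewer.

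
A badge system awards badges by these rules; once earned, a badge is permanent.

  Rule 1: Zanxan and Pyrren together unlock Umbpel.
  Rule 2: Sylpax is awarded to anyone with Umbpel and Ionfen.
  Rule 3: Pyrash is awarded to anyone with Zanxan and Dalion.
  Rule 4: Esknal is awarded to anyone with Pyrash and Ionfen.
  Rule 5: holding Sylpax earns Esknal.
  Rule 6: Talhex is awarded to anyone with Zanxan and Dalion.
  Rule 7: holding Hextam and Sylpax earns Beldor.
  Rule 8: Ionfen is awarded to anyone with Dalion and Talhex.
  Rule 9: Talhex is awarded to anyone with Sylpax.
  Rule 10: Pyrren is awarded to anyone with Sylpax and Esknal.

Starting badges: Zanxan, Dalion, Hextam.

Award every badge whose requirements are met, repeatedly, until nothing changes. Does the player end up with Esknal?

Yes

With Zanxan and Dalion, Talhex is earned (Rule 6).
With Zanxan and Dalion, Pyrash is earned (Rule 3).
With Dalion and Talhex, Ionfen is earned (Rule 8).
With Pyrash and Ionfen, Esknal is earned (Rule 4).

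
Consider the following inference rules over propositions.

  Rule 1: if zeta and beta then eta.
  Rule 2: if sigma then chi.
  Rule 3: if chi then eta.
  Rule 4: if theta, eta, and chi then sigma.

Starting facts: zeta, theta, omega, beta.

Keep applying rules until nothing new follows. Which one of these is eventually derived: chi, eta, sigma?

eta

zeta and beta hold, so eta follows (Rule 1).
sigma would need theta, eta, and chi (Rule 4), but chi is never established. chi would need sigma (Rule 2), but sigma is never established.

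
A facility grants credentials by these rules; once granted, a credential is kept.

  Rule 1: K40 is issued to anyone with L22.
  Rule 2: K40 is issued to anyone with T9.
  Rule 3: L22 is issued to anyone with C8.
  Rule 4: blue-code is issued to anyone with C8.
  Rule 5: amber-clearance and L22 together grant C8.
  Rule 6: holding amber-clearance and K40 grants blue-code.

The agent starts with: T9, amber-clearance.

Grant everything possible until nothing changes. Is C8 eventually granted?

C8 would need amber-clearance and L22 (Rule 5), but L22 is never granted.

No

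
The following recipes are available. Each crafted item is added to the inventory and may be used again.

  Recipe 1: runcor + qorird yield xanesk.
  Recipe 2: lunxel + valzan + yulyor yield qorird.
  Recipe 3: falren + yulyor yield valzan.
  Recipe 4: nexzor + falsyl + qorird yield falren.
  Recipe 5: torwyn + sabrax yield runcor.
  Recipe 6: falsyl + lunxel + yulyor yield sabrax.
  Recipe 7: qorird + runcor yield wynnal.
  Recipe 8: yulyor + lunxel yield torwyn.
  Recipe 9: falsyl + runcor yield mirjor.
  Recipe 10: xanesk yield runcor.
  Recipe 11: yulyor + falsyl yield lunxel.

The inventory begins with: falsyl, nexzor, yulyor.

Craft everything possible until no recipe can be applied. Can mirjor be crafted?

Yes

yulyor + falsyl → lunxel (Recipe 11).
Using Recipe 6, falsyl, lunxel, and yulyor make sabrax.
yulyor + lunxel → torwyn (Recipe 8).
torwyn + sabrax → runcor (Recipe 5).
Using Recipe 9, falsyl and runcor make mirjor.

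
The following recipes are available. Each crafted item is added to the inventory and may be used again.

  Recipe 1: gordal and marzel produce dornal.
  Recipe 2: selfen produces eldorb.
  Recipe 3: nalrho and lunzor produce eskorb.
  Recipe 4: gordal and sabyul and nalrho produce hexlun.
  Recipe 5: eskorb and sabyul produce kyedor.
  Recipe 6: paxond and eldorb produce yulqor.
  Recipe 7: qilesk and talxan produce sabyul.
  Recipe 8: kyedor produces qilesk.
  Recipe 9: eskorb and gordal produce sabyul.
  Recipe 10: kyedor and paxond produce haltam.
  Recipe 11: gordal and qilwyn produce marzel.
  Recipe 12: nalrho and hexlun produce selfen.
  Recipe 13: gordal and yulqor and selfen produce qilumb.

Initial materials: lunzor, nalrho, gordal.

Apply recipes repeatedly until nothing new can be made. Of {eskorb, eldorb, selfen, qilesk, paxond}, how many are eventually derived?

4

nalrho and lunzor → eskorb (Recipe 3).
eskorb and gordal → sabyul (Recipe 9).
eskorb and sabyul → kyedor (Recipe 5).
gordal and sabyul and nalrho → hexlun (Recipe 4).
Using Recipe 8, kyedor makes qilesk.
Using Recipe 12, nalrho and hexlun make selfen.
selfen → eldorb (Recipe 2).
eskorb: reached.
eldorb: reached.
selfen: reached.
qilesk: reached.
No rule produces paxond, and it is not given.
Reached: eskorb, eldorb, selfen, and qilesk — 4 of the 5.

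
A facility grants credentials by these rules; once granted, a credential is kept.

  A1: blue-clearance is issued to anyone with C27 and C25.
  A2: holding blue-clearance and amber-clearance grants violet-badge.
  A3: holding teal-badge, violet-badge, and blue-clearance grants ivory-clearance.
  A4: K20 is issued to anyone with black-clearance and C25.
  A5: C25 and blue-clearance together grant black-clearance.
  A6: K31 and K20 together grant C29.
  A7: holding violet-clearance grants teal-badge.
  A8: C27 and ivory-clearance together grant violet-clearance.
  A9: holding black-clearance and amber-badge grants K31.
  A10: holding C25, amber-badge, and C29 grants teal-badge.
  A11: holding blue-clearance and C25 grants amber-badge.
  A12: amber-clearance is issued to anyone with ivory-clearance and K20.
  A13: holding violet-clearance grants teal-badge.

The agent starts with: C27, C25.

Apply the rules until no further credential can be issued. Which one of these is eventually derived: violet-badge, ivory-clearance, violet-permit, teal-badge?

Holding C27 and C25 grants blue-clearance (A1).
Holding C25 and blue-clearance grants black-clearance (A5).
Holding blue-clearance and C25 grants amber-badge (A11).
Holding black-clearance and amber-badge grants K31 (A9).
Holding black-clearance and C25 grants K20 (A4).
Holding K31 and K20 grants C29 (A6).
Holding C25, amber-badge, and C29 grants teal-badge (A10).
ivory-clearance would need teal-badge, violet-badge, and blue-clearance (A3), but violet-badge is never granted. violet-badge would need blue-clearance and amber-clearance (A2), but amber-clearance is never granted. No rule produces violet-permit, and it is not given.

teal-badge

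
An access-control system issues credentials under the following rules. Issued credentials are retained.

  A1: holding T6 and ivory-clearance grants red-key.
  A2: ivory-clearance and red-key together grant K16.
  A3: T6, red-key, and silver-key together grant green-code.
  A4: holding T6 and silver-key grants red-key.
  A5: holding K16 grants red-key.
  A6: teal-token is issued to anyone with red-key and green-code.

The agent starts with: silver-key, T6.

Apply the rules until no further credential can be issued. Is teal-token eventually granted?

Holding T6 and silver-key grants red-key (A4).
Holding T6, red-key, and silver-key grants green-code (A3).
Holding red-key and green-code grants teal-token (A6).

Yes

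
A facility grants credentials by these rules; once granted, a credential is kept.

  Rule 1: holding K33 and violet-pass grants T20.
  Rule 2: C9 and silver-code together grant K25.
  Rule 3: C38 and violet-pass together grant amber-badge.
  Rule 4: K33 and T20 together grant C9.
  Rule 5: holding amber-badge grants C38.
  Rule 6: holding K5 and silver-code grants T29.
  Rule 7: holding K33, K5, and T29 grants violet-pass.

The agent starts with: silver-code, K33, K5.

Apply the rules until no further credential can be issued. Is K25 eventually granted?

Holding K5 and silver-code grants T29 (Rule 6).
Holding K33, K5, and T29 grants violet-pass (Rule 7).
Holding K33 and violet-pass grants T20 (Rule 1).
Holding K33 and T20 grants C9 (Rule 4).
Holding C9 and silver-code grants K25 (Rule 2).

Yes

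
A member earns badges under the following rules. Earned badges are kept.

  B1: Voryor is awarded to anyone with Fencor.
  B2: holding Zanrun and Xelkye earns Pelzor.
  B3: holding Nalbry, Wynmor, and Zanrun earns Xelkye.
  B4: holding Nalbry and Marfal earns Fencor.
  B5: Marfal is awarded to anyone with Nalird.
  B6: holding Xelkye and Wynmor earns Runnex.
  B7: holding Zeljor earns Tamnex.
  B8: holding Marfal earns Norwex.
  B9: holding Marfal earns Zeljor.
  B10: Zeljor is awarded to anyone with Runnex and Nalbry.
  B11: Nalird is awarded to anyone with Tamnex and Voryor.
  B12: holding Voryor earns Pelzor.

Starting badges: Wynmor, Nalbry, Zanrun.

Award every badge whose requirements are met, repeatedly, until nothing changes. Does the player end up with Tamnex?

Yes

With Nalbry, Wynmor, and Zanrun, Xelkye is earned (B3).
With Xelkye and Wynmor, Runnex is earned (B6).
With Runnex and Nalbry, Zeljor is earned (B10).
With Zeljor, Tamnex is earned (B7).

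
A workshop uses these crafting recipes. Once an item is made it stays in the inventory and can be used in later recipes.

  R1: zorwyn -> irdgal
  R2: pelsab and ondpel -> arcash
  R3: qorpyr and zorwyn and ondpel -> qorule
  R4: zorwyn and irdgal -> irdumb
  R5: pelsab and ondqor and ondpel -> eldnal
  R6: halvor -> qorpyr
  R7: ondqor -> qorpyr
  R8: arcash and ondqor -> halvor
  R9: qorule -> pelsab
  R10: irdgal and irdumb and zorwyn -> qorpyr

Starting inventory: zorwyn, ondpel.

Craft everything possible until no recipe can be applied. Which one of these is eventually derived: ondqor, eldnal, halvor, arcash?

arcash

zorwyn -> irdgal (R1).
zorwyn and irdgal -> irdumb (R4).
Using R10, irdgal, irdumb, and zorwyn make qorpyr.
qorpyr and zorwyn and ondpel -> qorule (R3).
Using R9, qorule makes pelsab.
pelsab and ondpel -> arcash (R2).
eldnal would need pelsab, ondqor, and ondpel (R5), but ondqor is never obtained. No rule produces ondqor, and it is not given. halvor would need arcash and ondqor (R8), but ondqor is never obtained.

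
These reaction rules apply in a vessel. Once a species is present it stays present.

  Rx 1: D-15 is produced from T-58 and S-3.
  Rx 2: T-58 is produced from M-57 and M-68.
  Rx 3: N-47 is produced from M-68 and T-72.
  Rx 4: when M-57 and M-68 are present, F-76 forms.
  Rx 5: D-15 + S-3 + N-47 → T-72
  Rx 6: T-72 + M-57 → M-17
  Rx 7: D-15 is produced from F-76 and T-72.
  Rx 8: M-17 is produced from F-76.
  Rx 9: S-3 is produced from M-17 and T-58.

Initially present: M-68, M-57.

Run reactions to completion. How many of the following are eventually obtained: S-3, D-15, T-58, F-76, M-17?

5

M-57 and M-68 present → T-58 forms (Rx 2).
M-57 and M-68 present → F-76 forms (Rx 4).
F-76 present → M-17 forms (Rx 8).
M-17 and T-58 present → S-3 forms (Rx 9).
T-58 and S-3 present → D-15 forms (Rx 1).
S-3: reached.
D-15: reached.
T-58: reached.
F-76: reached.
M-17: reached.
All 5 are reached.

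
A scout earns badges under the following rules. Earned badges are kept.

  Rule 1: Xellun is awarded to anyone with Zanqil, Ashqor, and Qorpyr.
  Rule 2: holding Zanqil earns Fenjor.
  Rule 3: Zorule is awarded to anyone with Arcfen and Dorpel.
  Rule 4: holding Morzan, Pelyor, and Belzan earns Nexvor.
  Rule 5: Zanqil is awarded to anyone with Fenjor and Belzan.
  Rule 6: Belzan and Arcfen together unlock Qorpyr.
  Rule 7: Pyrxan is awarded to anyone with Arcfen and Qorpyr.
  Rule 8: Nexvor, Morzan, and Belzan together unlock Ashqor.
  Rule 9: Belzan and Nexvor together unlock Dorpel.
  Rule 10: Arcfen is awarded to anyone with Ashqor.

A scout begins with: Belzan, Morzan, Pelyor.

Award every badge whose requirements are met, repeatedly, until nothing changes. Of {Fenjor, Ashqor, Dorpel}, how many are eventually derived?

2

With Morzan, Pelyor, and Belzan, Nexvor is earned (Rule 4).
With Nexvor, Morzan, and Belzan, Ashqor is earned (Rule 8).
With Belzan and Nexvor, Dorpel is earned (Rule 9).
Fenjor would need Zanqil (Rule 2), but Zanqil is never earned.
Ashqor: reached.
Dorpel: reached.
Reached: Ashqor and Dorpel — 2 of the 3.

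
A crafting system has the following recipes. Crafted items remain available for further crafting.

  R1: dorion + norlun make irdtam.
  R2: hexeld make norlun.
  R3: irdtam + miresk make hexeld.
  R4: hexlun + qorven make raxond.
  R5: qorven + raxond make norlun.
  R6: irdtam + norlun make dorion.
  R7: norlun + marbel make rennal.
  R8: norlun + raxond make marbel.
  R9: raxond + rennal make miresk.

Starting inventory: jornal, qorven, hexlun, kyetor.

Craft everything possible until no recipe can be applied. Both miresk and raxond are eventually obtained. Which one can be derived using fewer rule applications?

raxond

raxond: hexlun + qorven → raxond (R4). [1 rule application]
miresk: Using R4, hexlun and qorven make raxond. qorven + raxond → norlun (R5). norlun + raxond → marbel (R8). norlun + marbel → rennal (R7). raxond + rennal → miresk (R9). [5 rule applications]
raxond needs fewer.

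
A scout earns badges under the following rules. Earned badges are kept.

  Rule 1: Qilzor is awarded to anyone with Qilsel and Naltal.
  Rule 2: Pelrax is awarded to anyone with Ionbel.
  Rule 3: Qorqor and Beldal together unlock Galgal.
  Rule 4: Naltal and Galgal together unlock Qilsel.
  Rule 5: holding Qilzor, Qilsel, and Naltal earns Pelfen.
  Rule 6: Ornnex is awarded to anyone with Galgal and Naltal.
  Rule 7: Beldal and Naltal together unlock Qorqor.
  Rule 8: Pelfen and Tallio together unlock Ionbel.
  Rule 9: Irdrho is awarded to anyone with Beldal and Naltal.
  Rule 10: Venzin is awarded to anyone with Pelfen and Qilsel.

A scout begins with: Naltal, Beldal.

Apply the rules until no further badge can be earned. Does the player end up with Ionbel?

No

Ionbel would need Pelfen and Tallio (Rule 8), but Tallio is never earned.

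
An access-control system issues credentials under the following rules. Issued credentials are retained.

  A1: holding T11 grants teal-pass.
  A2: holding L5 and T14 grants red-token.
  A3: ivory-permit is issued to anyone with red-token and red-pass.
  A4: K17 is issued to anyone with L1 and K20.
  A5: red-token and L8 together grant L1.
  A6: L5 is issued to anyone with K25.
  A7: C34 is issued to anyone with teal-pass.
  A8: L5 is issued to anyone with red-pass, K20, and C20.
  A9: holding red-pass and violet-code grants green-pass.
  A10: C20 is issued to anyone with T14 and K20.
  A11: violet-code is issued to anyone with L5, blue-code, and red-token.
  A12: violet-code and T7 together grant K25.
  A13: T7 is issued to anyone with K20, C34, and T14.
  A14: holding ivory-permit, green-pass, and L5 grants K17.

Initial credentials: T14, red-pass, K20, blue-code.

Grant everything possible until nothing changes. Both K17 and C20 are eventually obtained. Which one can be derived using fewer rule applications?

C20: Holding T14 and K20 grants C20 (A10). [1 rule application]
K17: Holding T14 and K20 grants C20 (A10). Holding red-pass, K20, and C20 grants L5 (A8). Holding L5 and T14 grants red-token (A2). Holding red-token and red-pass grants ivory-permit (A3). Holding L5, blue-code, and red-token grants violet-code (A11). Holding red-pass and violet-code grants green-pass (A9). Holding ivory-permit, green-pass, and L5 grants K17 (A14). [7 rule applications]
C20 needs fewer.

C20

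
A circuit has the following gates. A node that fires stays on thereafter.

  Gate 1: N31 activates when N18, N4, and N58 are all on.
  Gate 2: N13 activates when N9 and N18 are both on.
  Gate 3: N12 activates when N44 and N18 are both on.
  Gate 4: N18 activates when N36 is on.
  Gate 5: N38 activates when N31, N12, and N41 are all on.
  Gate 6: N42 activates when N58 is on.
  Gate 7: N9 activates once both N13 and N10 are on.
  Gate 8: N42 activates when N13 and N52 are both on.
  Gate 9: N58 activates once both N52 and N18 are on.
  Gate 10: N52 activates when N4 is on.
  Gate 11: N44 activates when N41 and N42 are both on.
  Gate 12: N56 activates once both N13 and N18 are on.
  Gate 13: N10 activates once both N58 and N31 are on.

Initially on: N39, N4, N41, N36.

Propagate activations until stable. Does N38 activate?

Yes

Gate 4: N36 on → N18 on.
N4 is on, so N52 activates (Gate 10).
N52 and N18 are on, so N58 activates (Gate 9).
N18, N4, and N58 are on, so N31 activates (Gate 1).
N58 is on, so N42 activates (Gate 6).
N41 and N42 are on, so N44 activates (Gate 11).
N44 and N18 are on, so N12 activates (Gate 3).
Gate 5: N31, N12, and N41 on → N38 on.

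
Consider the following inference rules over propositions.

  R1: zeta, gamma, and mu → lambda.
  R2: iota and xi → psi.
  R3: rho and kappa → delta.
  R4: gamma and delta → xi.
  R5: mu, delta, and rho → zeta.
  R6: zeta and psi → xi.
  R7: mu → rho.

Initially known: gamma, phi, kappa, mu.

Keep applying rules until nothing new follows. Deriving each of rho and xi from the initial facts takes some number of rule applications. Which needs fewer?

rho: mu holds, so rho follows (R7). [1 rule application]
xi: From mu, R7 gives rho. From rho and kappa, R3 gives delta. From gamma and delta, R4 gives xi. [3 rule applications]
rho needs fewer.

rho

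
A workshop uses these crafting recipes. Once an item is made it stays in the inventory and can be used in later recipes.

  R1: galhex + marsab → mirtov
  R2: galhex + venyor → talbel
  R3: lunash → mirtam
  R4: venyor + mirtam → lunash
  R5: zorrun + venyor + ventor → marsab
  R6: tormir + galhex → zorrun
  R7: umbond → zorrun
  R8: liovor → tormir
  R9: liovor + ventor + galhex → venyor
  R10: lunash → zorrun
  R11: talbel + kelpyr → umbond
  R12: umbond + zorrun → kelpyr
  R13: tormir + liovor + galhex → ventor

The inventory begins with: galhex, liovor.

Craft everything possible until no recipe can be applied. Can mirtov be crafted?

Yes

liovor → tormir (R8).
Using R13, tormir, liovor, and galhex make ventor.
tormir + galhex → zorrun (R6).
liovor + ventor + galhex → venyor (R9).
Using R5, zorrun, venyor, and ventor make marsab.
Using R1, galhex and marsab make mirtov.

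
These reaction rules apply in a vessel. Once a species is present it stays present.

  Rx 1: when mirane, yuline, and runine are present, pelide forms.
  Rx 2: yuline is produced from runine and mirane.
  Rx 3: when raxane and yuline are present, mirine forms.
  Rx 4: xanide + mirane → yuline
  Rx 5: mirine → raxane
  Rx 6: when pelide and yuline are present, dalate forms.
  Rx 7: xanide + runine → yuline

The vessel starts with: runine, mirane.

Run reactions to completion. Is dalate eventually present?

Yes

runine and mirane present → yuline forms (Rx 2).
mirane, yuline, and runine present → pelide forms (Rx 1).
pelide and yuline present → dalate forms (Rx 6).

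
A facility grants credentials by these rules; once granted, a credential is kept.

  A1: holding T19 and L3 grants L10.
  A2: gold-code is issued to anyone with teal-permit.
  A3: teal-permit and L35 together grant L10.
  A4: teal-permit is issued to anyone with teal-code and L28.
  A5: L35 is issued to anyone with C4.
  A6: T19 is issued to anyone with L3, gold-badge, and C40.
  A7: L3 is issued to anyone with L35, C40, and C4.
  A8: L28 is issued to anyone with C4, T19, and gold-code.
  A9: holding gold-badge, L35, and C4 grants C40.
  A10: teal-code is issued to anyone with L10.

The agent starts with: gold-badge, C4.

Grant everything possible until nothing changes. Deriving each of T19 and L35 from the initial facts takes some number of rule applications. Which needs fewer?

L35: Holding C4 grants L35 (A5). [1 rule application]
T19: Holding C4 grants L35 (A5). Holding gold-badge, L35, and C4 grants C40 (A9). Holding L35, C40, and C4 grants L3 (A7). Holding L3, gold-badge, and C40 grants T19 (A6). [4 rule applications]
L35 needs fewer.

L35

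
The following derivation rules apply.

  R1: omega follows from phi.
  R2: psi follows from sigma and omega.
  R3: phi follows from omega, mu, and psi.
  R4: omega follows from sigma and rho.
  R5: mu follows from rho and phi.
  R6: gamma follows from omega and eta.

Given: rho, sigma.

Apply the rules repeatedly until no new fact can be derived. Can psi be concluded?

Yes

From sigma and rho, R4 gives omega.
From sigma and omega, R2 gives psi.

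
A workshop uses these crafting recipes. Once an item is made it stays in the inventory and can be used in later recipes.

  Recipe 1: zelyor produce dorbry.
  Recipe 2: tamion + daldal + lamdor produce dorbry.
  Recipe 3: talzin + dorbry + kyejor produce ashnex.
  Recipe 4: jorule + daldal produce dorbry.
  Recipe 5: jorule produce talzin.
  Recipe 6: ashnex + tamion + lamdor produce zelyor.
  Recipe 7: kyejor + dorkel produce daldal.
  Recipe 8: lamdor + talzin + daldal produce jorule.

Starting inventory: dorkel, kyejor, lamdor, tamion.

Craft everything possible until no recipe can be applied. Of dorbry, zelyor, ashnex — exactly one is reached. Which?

kyejor + dorkel → daldal (Recipe 7).
Using Recipe 2, tamion, daldal, and lamdor make dorbry.
zelyor would need ashnex, tamion, and lamdor (Recipe 6), but ashnex is never obtained. ashnex would need talzin, dorbry, and kyejor (Recipe 3), but talzin is never obtained.

dorbry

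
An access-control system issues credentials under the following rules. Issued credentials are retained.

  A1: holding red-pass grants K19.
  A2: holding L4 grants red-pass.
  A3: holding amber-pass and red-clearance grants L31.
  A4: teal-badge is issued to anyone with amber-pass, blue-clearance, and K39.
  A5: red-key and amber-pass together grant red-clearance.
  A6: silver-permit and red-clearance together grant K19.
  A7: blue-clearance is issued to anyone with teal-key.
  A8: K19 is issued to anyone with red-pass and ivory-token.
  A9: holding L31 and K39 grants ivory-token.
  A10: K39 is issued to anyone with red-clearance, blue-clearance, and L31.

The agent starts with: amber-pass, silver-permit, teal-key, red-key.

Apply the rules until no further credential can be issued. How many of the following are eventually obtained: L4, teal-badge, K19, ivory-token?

Holding teal-key grants blue-clearance (A7).
Holding red-key and amber-pass grants red-clearance (A5).
Holding silver-permit and red-clearance grants K19 (A6).
Holding amber-pass and red-clearance grants L31 (A3).
Holding red-clearance, blue-clearance, and L31 grants K39 (A10).
Holding L31 and K39 grants ivory-token (A9).
Holding amber-pass, blue-clearance, and K39 grants teal-badge (A4).
No rule produces L4, and it is not given.
teal-badge: reached.
K19: reached.
ivory-token: reached.
Reached: teal-badge, K19, and ivory-token — 3 of the 4.

3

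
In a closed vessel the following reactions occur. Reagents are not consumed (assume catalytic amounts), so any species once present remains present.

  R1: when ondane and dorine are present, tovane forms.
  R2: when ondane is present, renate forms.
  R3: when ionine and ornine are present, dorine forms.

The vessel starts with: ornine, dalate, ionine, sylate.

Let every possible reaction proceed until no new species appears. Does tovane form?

tovane would need ondane and dorine (R1), but ondane never forms.

No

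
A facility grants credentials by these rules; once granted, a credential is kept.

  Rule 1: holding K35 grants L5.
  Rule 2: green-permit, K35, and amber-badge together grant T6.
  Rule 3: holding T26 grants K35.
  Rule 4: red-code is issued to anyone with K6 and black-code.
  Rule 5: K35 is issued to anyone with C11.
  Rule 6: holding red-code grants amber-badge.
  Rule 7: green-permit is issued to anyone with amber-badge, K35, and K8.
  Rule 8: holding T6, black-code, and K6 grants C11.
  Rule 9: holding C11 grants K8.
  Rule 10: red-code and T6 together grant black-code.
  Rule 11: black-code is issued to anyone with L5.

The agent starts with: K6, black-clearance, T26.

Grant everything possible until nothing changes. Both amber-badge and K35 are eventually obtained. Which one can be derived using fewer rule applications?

K35

K35: Holding T26 grants K35 (Rule 3). [1 rule application]
amber-badge: Holding T26 grants K35 (Rule 3). Holding K35 grants L5 (Rule 1). Holding L5 grants black-code (Rule 11). Holding K6 and black-code grants red-code (Rule 4). Holding red-code grants amber-badge (Rule 6). [5 rule applications]
K35 needs fewer.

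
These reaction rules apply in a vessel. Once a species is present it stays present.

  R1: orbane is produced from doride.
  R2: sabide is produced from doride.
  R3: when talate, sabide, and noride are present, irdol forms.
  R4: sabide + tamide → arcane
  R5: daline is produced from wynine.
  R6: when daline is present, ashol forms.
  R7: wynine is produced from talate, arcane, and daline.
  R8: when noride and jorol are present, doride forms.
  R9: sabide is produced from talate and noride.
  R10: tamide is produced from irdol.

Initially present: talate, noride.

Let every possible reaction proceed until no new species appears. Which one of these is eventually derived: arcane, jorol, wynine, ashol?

talate and noride present → sabide forms (R9).
talate, sabide, and noride present → irdol forms (R3).
irdol present → tamide forms (R10).
sabide and tamide present → arcane forms (R4).
wynine would need talate, arcane, and daline (R7), but daline never forms. ashol would need daline (R6), but daline never forms. No rule produces jorol, and it is not given.

arcane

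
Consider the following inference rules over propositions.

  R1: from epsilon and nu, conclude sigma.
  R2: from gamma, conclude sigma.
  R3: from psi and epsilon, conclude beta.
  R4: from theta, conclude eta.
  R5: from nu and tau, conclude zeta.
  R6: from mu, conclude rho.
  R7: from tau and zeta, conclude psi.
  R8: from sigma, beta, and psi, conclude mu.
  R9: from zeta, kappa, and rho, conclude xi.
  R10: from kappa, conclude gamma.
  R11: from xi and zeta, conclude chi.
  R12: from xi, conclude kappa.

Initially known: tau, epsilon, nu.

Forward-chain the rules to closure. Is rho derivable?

Yes

From nu and tau, R5 gives zeta.
From epsilon and nu, R1 gives sigma.
From tau and zeta, R7 gives psi.
From psi and epsilon, R3 gives beta.
From sigma, beta, and psi, R8 gives mu.
mu holds, so rho follows (R6).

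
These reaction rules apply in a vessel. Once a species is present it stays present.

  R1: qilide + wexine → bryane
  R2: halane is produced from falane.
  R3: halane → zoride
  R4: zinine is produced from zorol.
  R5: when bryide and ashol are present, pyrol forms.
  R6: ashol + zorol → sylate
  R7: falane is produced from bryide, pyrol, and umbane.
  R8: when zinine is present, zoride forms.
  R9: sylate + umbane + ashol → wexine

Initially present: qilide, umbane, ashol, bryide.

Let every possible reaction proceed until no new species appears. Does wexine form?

No

wexine would need sylate, umbane, and ashol (R9), but sylate never forms.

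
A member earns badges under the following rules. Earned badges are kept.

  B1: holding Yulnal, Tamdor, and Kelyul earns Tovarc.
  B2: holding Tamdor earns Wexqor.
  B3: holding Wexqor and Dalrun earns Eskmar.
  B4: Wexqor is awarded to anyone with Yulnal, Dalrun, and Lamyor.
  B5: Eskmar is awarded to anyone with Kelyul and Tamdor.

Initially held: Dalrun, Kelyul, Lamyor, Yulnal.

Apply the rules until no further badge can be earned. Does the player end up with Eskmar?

With Yulnal, Dalrun, and Lamyor, Wexqor is earned (B4).
With Wexqor and Dalrun, Eskmar is earned (B3).

Yes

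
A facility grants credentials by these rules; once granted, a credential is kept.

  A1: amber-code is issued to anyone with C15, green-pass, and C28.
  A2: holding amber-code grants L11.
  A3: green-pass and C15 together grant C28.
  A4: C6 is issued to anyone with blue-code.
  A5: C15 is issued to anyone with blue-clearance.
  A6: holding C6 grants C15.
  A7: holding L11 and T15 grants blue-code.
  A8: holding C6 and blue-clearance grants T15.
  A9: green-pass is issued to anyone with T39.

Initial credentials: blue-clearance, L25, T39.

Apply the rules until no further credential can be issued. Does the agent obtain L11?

Yes

Holding blue-clearance grants C15 (A5).
Holding T39 grants green-pass (A9).
Holding green-pass and C15 grants C28 (A3).
Holding C15, green-pass, and C28 grants amber-code (A1).
Holding amber-code grants L11 (A2).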